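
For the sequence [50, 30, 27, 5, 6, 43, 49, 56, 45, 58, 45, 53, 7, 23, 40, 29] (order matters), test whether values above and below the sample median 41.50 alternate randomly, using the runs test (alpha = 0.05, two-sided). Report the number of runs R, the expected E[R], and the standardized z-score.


Step 1: Compute median = 41.50; label A = above, B = below.
Labels in order: ABBBBAAAAAAABBBB  (n_A = 8, n_B = 8)
Step 2: Count runs R = 4.
Step 3: Under H0 (random ordering), E[R] = 2*n_A*n_B/(n_A+n_B) + 1 = 2*8*8/16 + 1 = 9.0000.
        Var[R] = 2*n_A*n_B*(2*n_A*n_B - n_A - n_B) / ((n_A+n_B)^2 * (n_A+n_B-1)) = 14336/3840 = 3.7333.
        SD[R] = 1.9322.
Step 4: Continuity-corrected z = (R + 0.5 - E[R]) / SD[R] = (4 + 0.5 - 9.0000) / 1.9322 = -2.3290.
Step 5: Two-sided p-value via normal approximation = 2*(1 - Phi(|z|)) = 0.019861.
Step 6: alpha = 0.05. reject H0.

R = 4, z = -2.3290, p = 0.019861, reject H0.


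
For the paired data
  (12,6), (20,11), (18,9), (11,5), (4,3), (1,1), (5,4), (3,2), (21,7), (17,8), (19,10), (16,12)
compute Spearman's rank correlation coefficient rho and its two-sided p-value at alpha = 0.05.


Step 1: Rank x and y separately (midranks; no ties here).
rank(x): 12->6, 20->11, 18->9, 11->5, 4->3, 1->1, 5->4, 3->2, 21->12, 17->8, 19->10, 16->7
rank(y): 6->6, 11->11, 9->9, 5->5, 3->3, 1->1, 4->4, 2->2, 7->7, 8->8, 10->10, 12->12
Step 2: d_i = R_x(i) - R_y(i); compute d_i^2.
  (6-6)^2=0, (11-11)^2=0, (9-9)^2=0, (5-5)^2=0, (3-3)^2=0, (1-1)^2=0, (4-4)^2=0, (2-2)^2=0, (12-7)^2=25, (8-8)^2=0, (10-10)^2=0, (7-12)^2=25
sum(d^2) = 50.
Step 3: rho = 1 - 6*50 / (12*(12^2 - 1)) = 1 - 300/1716 = 0.825175.
Step 4: Under H0, t = rho * sqrt((n-2)/(1-rho^2)) = 4.6195 ~ t(10).
Step 5: Two-sided p-value from the t-distribution with 10 df = 0.000951.
Step 6: alpha = 0.05. reject H0.

rho = 0.8252, p = 0.000951, reject H0 at alpha = 0.05.


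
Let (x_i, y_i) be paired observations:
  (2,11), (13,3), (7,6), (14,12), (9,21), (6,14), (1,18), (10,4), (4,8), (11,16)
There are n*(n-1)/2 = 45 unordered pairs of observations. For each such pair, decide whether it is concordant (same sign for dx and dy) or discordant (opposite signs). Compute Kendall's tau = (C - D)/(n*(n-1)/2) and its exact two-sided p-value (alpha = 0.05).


Step 1: Enumerate the 45 unordered pairs (i,j) with i<j and classify each by sign(x_j-x_i) * sign(y_j-y_i).
  (1,2):dx=+11,dy=-8->D; (1,3):dx=+5,dy=-5->D; (1,4):dx=+12,dy=+1->C; (1,5):dx=+7,dy=+10->C
  (1,6):dx=+4,dy=+3->C; (1,7):dx=-1,dy=+7->D; (1,8):dx=+8,dy=-7->D; (1,9):dx=+2,dy=-3->D
  (1,10):dx=+9,dy=+5->C; (2,3):dx=-6,dy=+3->D; (2,4):dx=+1,dy=+9->C; (2,5):dx=-4,dy=+18->D
  (2,6):dx=-7,dy=+11->D; (2,7):dx=-12,dy=+15->D; (2,8):dx=-3,dy=+1->D; (2,9):dx=-9,dy=+5->D
  (2,10):dx=-2,dy=+13->D; (3,4):dx=+7,dy=+6->C; (3,5):dx=+2,dy=+15->C; (3,6):dx=-1,dy=+8->D
  (3,7):dx=-6,dy=+12->D; (3,8):dx=+3,dy=-2->D; (3,9):dx=-3,dy=+2->D; (3,10):dx=+4,dy=+10->C
  (4,5):dx=-5,dy=+9->D; (4,6):dx=-8,dy=+2->D; (4,7):dx=-13,dy=+6->D; (4,8):dx=-4,dy=-8->C
  (4,9):dx=-10,dy=-4->C; (4,10):dx=-3,dy=+4->D; (5,6):dx=-3,dy=-7->C; (5,7):dx=-8,dy=-3->C
  (5,8):dx=+1,dy=-17->D; (5,9):dx=-5,dy=-13->C; (5,10):dx=+2,dy=-5->D; (6,7):dx=-5,dy=+4->D
  (6,8):dx=+4,dy=-10->D; (6,9):dx=-2,dy=-6->C; (6,10):dx=+5,dy=+2->C; (7,8):dx=+9,dy=-14->D
  (7,9):dx=+3,dy=-10->D; (7,10):dx=+10,dy=-2->D; (8,9):dx=-6,dy=+4->D; (8,10):dx=+1,dy=+12->C
  (9,10):dx=+7,dy=+8->C
Step 2: C = 17, D = 28, total pairs = 45.
Step 3: tau = (C - D)/(n(n-1)/2) = (17 - 28)/45 = -0.244444.
Step 4: Exact two-sided p-value (enumerate n! = 3628800 permutations of y under H0): p = 0.380720.
Step 5: alpha = 0.05. fail to reject H0.

tau_b = -0.2444 (C=17, D=28), p = 0.380720, fail to reject H0.


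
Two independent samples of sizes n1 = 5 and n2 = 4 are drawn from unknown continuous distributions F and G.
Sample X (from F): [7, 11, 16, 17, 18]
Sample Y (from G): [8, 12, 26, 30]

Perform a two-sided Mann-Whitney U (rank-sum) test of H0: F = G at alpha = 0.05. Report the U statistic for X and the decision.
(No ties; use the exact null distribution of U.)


Step 1: Combine and sort all 9 observations; assign midranks.
sorted (value, group): (7,X), (8,Y), (11,X), (12,Y), (16,X), (17,X), (18,X), (26,Y), (30,Y)
ranks: 7->1, 8->2, 11->3, 12->4, 16->5, 17->6, 18->7, 26->8, 30->9
Step 2: Rank sum for X: R1 = 1 + 3 + 5 + 6 + 7 = 22.
Step 3: U_X = R1 - n1(n1+1)/2 = 22 - 5*6/2 = 22 - 15 = 7.
       U_Y = n1*n2 - U_X = 20 - 7 = 13.
Step 4: No ties, so the exact null distribution of U (based on enumerating the C(9,5) = 126 equally likely rank assignments) gives the two-sided p-value.
Step 5: p-value = 0.555556; compare to alpha = 0.05. fail to reject H0.

U_X = 7, p = 0.555556, fail to reject H0 at alpha = 0.05.


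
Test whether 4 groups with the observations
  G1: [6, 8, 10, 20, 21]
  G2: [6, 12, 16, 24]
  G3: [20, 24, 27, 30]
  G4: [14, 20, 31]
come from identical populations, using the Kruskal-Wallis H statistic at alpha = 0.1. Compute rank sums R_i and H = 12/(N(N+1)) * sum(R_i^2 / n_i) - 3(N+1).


Step 1: Combine all N = 16 observations and assign midranks.
sorted (value, group, rank): (6,G1,1.5), (6,G2,1.5), (8,G1,3), (10,G1,4), (12,G2,5), (14,G4,6), (16,G2,7), (20,G1,9), (20,G3,9), (20,G4,9), (21,G1,11), (24,G2,12.5), (24,G3,12.5), (27,G3,14), (30,G3,15), (31,G4,16)
Step 2: Sum ranks within each group.
R_1 = 28.5 (n_1 = 5)
R_2 = 26 (n_2 = 4)
R_3 = 50.5 (n_3 = 4)
R_4 = 31 (n_4 = 3)
Step 3: H = 12/(N(N+1)) * sum(R_i^2/n_i) - 3(N+1)
     = 12/(16*17) * (28.5^2/5 + 26^2/4 + 50.5^2/4 + 31^2/3) - 3*17
     = 0.044118 * 1289.35 - 51
     = 5.882904.
Step 4: Ties present; correction factor C = 1 - 36/(16^3 - 16) = 0.991176. Corrected H = 5.882904 / 0.991176 = 5.935274.
Step 5: Under H0, H ~ chi^2(3); p-value = 0.114802.
Step 6: alpha = 0.1. fail to reject H0.

H = 5.9353, df = 3, p = 0.114802, fail to reject H0.


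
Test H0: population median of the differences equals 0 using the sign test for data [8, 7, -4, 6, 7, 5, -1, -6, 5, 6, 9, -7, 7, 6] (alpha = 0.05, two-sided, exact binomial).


Step 1: Discard zero differences. Original n = 14; n_eff = number of nonzero differences = 14.
Nonzero differences (with sign): +8, +7, -4, +6, +7, +5, -1, -6, +5, +6, +9, -7, +7, +6
Step 2: Count signs: positive = 10, negative = 4.
Step 3: Under H0: P(positive) = 0.5, so the number of positives S ~ Bin(14, 0.5).
Step 4: Two-sided exact p-value = sum of Bin(14,0.5) probabilities at or below the observed probability = 0.179565.
Step 5: alpha = 0.05. fail to reject H0.

n_eff = 14, pos = 10, neg = 4, p = 0.179565, fail to reject H0.


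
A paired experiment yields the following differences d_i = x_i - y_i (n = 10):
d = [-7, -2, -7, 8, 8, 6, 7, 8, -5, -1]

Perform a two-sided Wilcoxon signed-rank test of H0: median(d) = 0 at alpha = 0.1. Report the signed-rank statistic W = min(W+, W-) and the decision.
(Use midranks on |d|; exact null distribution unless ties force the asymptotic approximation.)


Step 1: Drop any zero differences (none here) and take |d_i|.
|d| = [7, 2, 7, 8, 8, 6, 7, 8, 5, 1]
Step 2: Midrank |d_i| (ties get averaged ranks).
ranks: |7|->6, |2|->2, |7|->6, |8|->9, |8|->9, |6|->4, |7|->6, |8|->9, |5|->3, |1|->1
Step 3: Attach original signs; sum ranks with positive sign and with negative sign.
W+ = 9 + 9 + 4 + 6 + 9 = 37
W- = 6 + 2 + 6 + 3 + 1 = 18
(Check: W+ + W- = 55 should equal n(n+1)/2 = 55.)
Step 4: Test statistic W = min(W+, W-) = 18.
Step 5: Ties in |d|, so use the tie-corrected normal approximation.
        E[W] = n(n+1)/4 = 10*11/4 = 27.5.
        Tie groups: |d|=7 (t=3), |d|=8 (t=3); sum(t^3 - t) = 48.
        Var[W] = n(n+1)(2n+1)/24 - sum(t^3-t)/48 = 2310/24 - 48/48 = 95.25.
        z = (W - E[W]) / sqrt(Var[W]) = (18 - 27.5) / 9.7596 = -0.9734.
        Two-sided p = 2*Phi(z) = 0.330355.
Step 6: alpha = 0.1. fail to reject H0.

W+ = 37, W- = 18, W = min = 18, p = 0.330355, fail to reject H0.


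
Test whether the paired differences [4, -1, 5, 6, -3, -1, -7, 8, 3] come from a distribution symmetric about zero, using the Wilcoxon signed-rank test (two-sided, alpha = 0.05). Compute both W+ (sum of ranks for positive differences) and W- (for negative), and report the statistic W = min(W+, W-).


Step 1: Drop any zero differences (none here) and take |d_i|.
|d| = [4, 1, 5, 6, 3, 1, 7, 8, 3]
Step 2: Midrank |d_i| (ties get averaged ranks).
ranks: |4|->5, |1|->1.5, |5|->6, |6|->7, |3|->3.5, |1|->1.5, |7|->8, |8|->9, |3|->3.5
Step 3: Attach original signs; sum ranks with positive sign and with negative sign.
W+ = 5 + 6 + 7 + 9 + 3.5 = 30.5
W- = 1.5 + 3.5 + 1.5 + 8 = 14.5
(Check: W+ + W- = 45 should equal n(n+1)/2 = 45.)
Step 4: Test statistic W = min(W+, W-) = 14.5.
Step 5: Ties in |d|, so use the tie-corrected normal approximation.
        E[W] = n(n+1)/4 = 9*10/4 = 22.5.
        Tie groups: |d|=1 (t=2), |d|=3 (t=2); sum(t^3 - t) = 12.
        Var[W] = n(n+1)(2n+1)/24 - sum(t^3-t)/48 = 1710/24 - 12/48 = 71.
        z = (W - E[W]) / sqrt(Var[W]) = (14.5 - 22.5) / 8.4261 = -0.9494.
        Two-sided p = 2*Phi(z) = 0.342404.
Step 6: alpha = 0.05. fail to reject H0.

W+ = 30.5, W- = 14.5, W = min = 14.5, p = 0.342404, fail to reject H0.


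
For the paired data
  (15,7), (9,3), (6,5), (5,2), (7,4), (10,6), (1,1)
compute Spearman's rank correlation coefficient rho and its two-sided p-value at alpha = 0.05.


Step 1: Rank x and y separately (midranks; no ties here).
rank(x): 15->7, 9->5, 6->3, 5->2, 7->4, 10->6, 1->1
rank(y): 7->7, 3->3, 5->5, 2->2, 4->4, 6->6, 1->1
Step 2: d_i = R_x(i) - R_y(i); compute d_i^2.
  (7-7)^2=0, (5-3)^2=4, (3-5)^2=4, (2-2)^2=0, (4-4)^2=0, (6-6)^2=0, (1-1)^2=0
sum(d^2) = 8.
Step 3: rho = 1 - 6*8 / (7*(7^2 - 1)) = 1 - 48/336 = 0.857143.
Step 4: Under H0, t = rho * sqrt((n-2)/(1-rho^2)) = 3.7210 ~ t(5).
Step 5: Two-sided p-value from the t-distribution with 5 df = 0.013697.
Step 6: alpha = 0.05. reject H0.

rho = 0.8571, p = 0.013697, reject H0 at alpha = 0.05.


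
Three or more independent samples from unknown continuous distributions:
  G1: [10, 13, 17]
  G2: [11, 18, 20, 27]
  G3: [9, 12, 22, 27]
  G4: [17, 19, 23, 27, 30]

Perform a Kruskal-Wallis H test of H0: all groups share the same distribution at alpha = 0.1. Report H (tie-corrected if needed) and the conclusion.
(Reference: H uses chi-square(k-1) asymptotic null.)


Step 1: Combine all N = 16 observations and assign midranks.
sorted (value, group, rank): (9,G3,1), (10,G1,2), (11,G2,3), (12,G3,4), (13,G1,5), (17,G1,6.5), (17,G4,6.5), (18,G2,8), (19,G4,9), (20,G2,10), (22,G3,11), (23,G4,12), (27,G2,14), (27,G3,14), (27,G4,14), (30,G4,16)
Step 2: Sum ranks within each group.
R_1 = 13.5 (n_1 = 3)
R_2 = 35 (n_2 = 4)
R_3 = 30 (n_3 = 4)
R_4 = 57.5 (n_4 = 5)
Step 3: H = 12/(N(N+1)) * sum(R_i^2/n_i) - 3(N+1)
     = 12/(16*17) * (13.5^2/3 + 35^2/4 + 30^2/4 + 57.5^2/5) - 3*17
     = 0.044118 * 1253.25 - 51
     = 4.290441.
Step 4: Ties present; correction factor C = 1 - 30/(16^3 - 16) = 0.992647. Corrected H = 4.290441 / 0.992647 = 4.322222.
Step 5: Under H0, H ~ chi^2(3); p-value = 0.228706.
Step 6: alpha = 0.1. fail to reject H0.

H = 4.3222, df = 3, p = 0.228706, fail to reject H0.


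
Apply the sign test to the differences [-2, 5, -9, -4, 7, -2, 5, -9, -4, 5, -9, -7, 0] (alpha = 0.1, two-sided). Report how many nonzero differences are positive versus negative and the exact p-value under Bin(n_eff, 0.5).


Step 1: Discard zero differences. Original n = 13; n_eff = number of nonzero differences = 12.
Nonzero differences (with sign): -2, +5, -9, -4, +7, -2, +5, -9, -4, +5, -9, -7
Step 2: Count signs: positive = 4, negative = 8.
Step 3: Under H0: P(positive) = 0.5, so the number of positives S ~ Bin(12, 0.5).
Step 4: Two-sided exact p-value = sum of Bin(12,0.5) probabilities at or below the observed probability = 0.387695.
Step 5: alpha = 0.1. fail to reject H0.

n_eff = 12, pos = 4, neg = 8, p = 0.387695, fail to reject H0.


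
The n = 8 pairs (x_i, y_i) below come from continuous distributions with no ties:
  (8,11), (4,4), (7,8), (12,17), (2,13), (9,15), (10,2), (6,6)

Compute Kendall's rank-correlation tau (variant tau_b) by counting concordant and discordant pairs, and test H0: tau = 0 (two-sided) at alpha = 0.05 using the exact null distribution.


Step 1: Enumerate the 28 unordered pairs (i,j) with i<j and classify each by sign(x_j-x_i) * sign(y_j-y_i).
  (1,2):dx=-4,dy=-7->C; (1,3):dx=-1,dy=-3->C; (1,4):dx=+4,dy=+6->C; (1,5):dx=-6,dy=+2->D
  (1,6):dx=+1,dy=+4->C; (1,7):dx=+2,dy=-9->D; (1,8):dx=-2,dy=-5->C; (2,3):dx=+3,dy=+4->C
  (2,4):dx=+8,dy=+13->C; (2,5):dx=-2,dy=+9->D; (2,6):dx=+5,dy=+11->C; (2,7):dx=+6,dy=-2->D
  (2,8):dx=+2,dy=+2->C; (3,4):dx=+5,dy=+9->C; (3,5):dx=-5,dy=+5->D; (3,6):dx=+2,dy=+7->C
  (3,7):dx=+3,dy=-6->D; (3,8):dx=-1,dy=-2->C; (4,5):dx=-10,dy=-4->C; (4,6):dx=-3,dy=-2->C
  (4,7):dx=-2,dy=-15->C; (4,8):dx=-6,dy=-11->C; (5,6):dx=+7,dy=+2->C; (5,7):dx=+8,dy=-11->D
  (5,8):dx=+4,dy=-7->D; (6,7):dx=+1,dy=-13->D; (6,8):dx=-3,dy=-9->C; (7,8):dx=-4,dy=+4->D
Step 2: C = 18, D = 10, total pairs = 28.
Step 3: tau = (C - D)/(n(n-1)/2) = (18 - 10)/28 = 0.285714.
Step 4: Exact two-sided p-value (enumerate n! = 40320 permutations of y under H0): p = 0.398760.
Step 5: alpha = 0.05. fail to reject H0.

tau_b = 0.2857 (C=18, D=10), p = 0.398760, fail to reject H0.


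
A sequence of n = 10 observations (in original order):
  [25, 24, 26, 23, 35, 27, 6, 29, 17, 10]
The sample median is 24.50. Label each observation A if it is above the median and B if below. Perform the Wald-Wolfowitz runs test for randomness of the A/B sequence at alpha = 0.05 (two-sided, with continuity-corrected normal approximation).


Step 1: Compute median = 24.50; label A = above, B = below.
Labels in order: ABABAABABB  (n_A = 5, n_B = 5)
Step 2: Count runs R = 8.
Step 3: Under H0 (random ordering), E[R] = 2*n_A*n_B/(n_A+n_B) + 1 = 2*5*5/10 + 1 = 6.0000.
        Var[R] = 2*n_A*n_B*(2*n_A*n_B - n_A - n_B) / ((n_A+n_B)^2 * (n_A+n_B-1)) = 2000/900 = 2.2222.
        SD[R] = 1.4907.
Step 4: Continuity-corrected z = (R - 0.5 - E[R]) / SD[R] = (8 - 0.5 - 6.0000) / 1.4907 = 1.0062.
Step 5: Two-sided p-value via normal approximation = 2*(1 - Phi(|z|)) = 0.314305.
Step 6: alpha = 0.05. fail to reject H0.

R = 8, z = 1.0062, p = 0.314305, fail to reject H0.


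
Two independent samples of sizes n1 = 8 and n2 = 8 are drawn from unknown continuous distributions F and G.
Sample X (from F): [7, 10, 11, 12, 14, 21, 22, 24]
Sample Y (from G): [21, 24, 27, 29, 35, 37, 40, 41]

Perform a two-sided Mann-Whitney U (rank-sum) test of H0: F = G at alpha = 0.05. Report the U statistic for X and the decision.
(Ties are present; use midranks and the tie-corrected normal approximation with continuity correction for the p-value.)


Step 1: Combine and sort all 16 observations; assign midranks.
sorted (value, group): (7,X), (10,X), (11,X), (12,X), (14,X), (21,X), (21,Y), (22,X), (24,X), (24,Y), (27,Y), (29,Y), (35,Y), (37,Y), (40,Y), (41,Y)
ranks: 7->1, 10->2, 11->3, 12->4, 14->5, 21->6.5, 21->6.5, 22->8, 24->9.5, 24->9.5, 27->11, 29->12, 35->13, 37->14, 40->15, 41->16
Step 2: Rank sum for X: R1 = 1 + 2 + 3 + 4 + 5 + 6.5 + 8 + 9.5 = 39.
Step 3: U_X = R1 - n1(n1+1)/2 = 39 - 8*9/2 = 39 - 36 = 3.
       U_Y = n1*n2 - U_X = 64 - 3 = 61.
Step 4: Ties are present, so use the tie-corrected normal approximation (with continuity correction) for the p-value.
Step 5: p-value = 0.002722; compare to alpha = 0.05. reject H0.

U_X = 3, p = 0.002722, reject H0 at alpha = 0.05.


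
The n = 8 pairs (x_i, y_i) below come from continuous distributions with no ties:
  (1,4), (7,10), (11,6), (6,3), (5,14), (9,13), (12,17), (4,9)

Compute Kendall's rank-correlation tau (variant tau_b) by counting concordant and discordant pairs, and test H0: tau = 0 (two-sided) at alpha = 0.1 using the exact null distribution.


Step 1: Enumerate the 28 unordered pairs (i,j) with i<j and classify each by sign(x_j-x_i) * sign(y_j-y_i).
  (1,2):dx=+6,dy=+6->C; (1,3):dx=+10,dy=+2->C; (1,4):dx=+5,dy=-1->D; (1,5):dx=+4,dy=+10->C
  (1,6):dx=+8,dy=+9->C; (1,7):dx=+11,dy=+13->C; (1,8):dx=+3,dy=+5->C; (2,3):dx=+4,dy=-4->D
  (2,4):dx=-1,dy=-7->C; (2,5):dx=-2,dy=+4->D; (2,6):dx=+2,dy=+3->C; (2,7):dx=+5,dy=+7->C
  (2,8):dx=-3,dy=-1->C; (3,4):dx=-5,dy=-3->C; (3,5):dx=-6,dy=+8->D; (3,6):dx=-2,dy=+7->D
  (3,7):dx=+1,dy=+11->C; (3,8):dx=-7,dy=+3->D; (4,5):dx=-1,dy=+11->D; (4,6):dx=+3,dy=+10->C
  (4,7):dx=+6,dy=+14->C; (4,8):dx=-2,dy=+6->D; (5,6):dx=+4,dy=-1->D; (5,7):dx=+7,dy=+3->C
  (5,8):dx=-1,dy=-5->C; (6,7):dx=+3,dy=+4->C; (6,8):dx=-5,dy=-4->C; (7,8):dx=-8,dy=-8->C
Step 2: C = 19, D = 9, total pairs = 28.
Step 3: tau = (C - D)/(n(n-1)/2) = (19 - 9)/28 = 0.357143.
Step 4: Exact two-sided p-value (enumerate n! = 40320 permutations of y under H0): p = 0.275099.
Step 5: alpha = 0.1. fail to reject H0.

tau_b = 0.3571 (C=19, D=9), p = 0.275099, fail to reject H0.


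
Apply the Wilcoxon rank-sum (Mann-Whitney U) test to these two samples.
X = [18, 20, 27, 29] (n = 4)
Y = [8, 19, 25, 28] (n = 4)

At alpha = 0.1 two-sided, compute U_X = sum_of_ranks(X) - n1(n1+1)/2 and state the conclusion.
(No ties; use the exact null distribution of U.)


Step 1: Combine and sort all 8 observations; assign midranks.
sorted (value, group): (8,Y), (18,X), (19,Y), (20,X), (25,Y), (27,X), (28,Y), (29,X)
ranks: 8->1, 18->2, 19->3, 20->4, 25->5, 27->6, 28->7, 29->8
Step 2: Rank sum for X: R1 = 2 + 4 + 6 + 8 = 20.
Step 3: U_X = R1 - n1(n1+1)/2 = 20 - 4*5/2 = 20 - 10 = 10.
       U_Y = n1*n2 - U_X = 16 - 10 = 6.
Step 4: No ties, so the exact null distribution of U (based on enumerating the C(8,4) = 70 equally likely rank assignments) gives the two-sided p-value.
Step 5: p-value = 0.685714; compare to alpha = 0.1. fail to reject H0.

U_X = 10, p = 0.685714, fail to reject H0 at alpha = 0.1.


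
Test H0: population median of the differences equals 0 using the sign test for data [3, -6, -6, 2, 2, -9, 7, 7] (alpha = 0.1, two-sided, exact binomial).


Step 1: Discard zero differences. Original n = 8; n_eff = number of nonzero differences = 8.
Nonzero differences (with sign): +3, -6, -6, +2, +2, -9, +7, +7
Step 2: Count signs: positive = 5, negative = 3.
Step 3: Under H0: P(positive) = 0.5, so the number of positives S ~ Bin(8, 0.5).
Step 4: Two-sided exact p-value = sum of Bin(8,0.5) probabilities at or below the observed probability = 0.726562.
Step 5: alpha = 0.1. fail to reject H0.

n_eff = 8, pos = 5, neg = 3, p = 0.726562, fail to reject H0.


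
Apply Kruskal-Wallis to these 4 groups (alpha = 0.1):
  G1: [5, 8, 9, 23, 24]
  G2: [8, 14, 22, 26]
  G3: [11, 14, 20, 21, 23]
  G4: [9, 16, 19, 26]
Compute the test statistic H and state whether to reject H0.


Step 1: Combine all N = 18 observations and assign midranks.
sorted (value, group, rank): (5,G1,1), (8,G1,2.5), (8,G2,2.5), (9,G1,4.5), (9,G4,4.5), (11,G3,6), (14,G2,7.5), (14,G3,7.5), (16,G4,9), (19,G4,10), (20,G3,11), (21,G3,12), (22,G2,13), (23,G1,14.5), (23,G3,14.5), (24,G1,16), (26,G2,17.5), (26,G4,17.5)
Step 2: Sum ranks within each group.
R_1 = 38.5 (n_1 = 5)
R_2 = 40.5 (n_2 = 4)
R_3 = 51 (n_3 = 5)
R_4 = 41 (n_4 = 4)
Step 3: H = 12/(N(N+1)) * sum(R_i^2/n_i) - 3(N+1)
     = 12/(18*19) * (38.5^2/5 + 40.5^2/4 + 51^2/5 + 41^2/4) - 3*19
     = 0.035088 * 1646.96 - 57
     = 0.788158.
Step 4: Ties present; correction factor C = 1 - 30/(18^3 - 18) = 0.994840. Corrected H = 0.788158 / 0.994840 = 0.792246.
Step 5: Under H0, H ~ chi^2(3); p-value = 0.851321.
Step 6: alpha = 0.1. fail to reject H0.

H = 0.7922, df = 3, p = 0.851321, fail to reject H0.


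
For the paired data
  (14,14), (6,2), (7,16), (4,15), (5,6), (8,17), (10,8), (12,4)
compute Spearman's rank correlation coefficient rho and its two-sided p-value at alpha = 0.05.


Step 1: Rank x and y separately (midranks; no ties here).
rank(x): 14->8, 6->3, 7->4, 4->1, 5->2, 8->5, 10->6, 12->7
rank(y): 14->5, 2->1, 16->7, 15->6, 6->3, 17->8, 8->4, 4->2
Step 2: d_i = R_x(i) - R_y(i); compute d_i^2.
  (8-5)^2=9, (3-1)^2=4, (4-7)^2=9, (1-6)^2=25, (2-3)^2=1, (5-8)^2=9, (6-4)^2=4, (7-2)^2=25
sum(d^2) = 86.
Step 3: rho = 1 - 6*86 / (8*(8^2 - 1)) = 1 - 516/504 = -0.023810.
Step 4: Under H0, t = rho * sqrt((n-2)/(1-rho^2)) = -0.0583 ~ t(6).
Step 5: Two-sided p-value from the t-distribution with 6 df = 0.955374.
Step 6: alpha = 0.05. fail to reject H0.

rho = -0.0238, p = 0.955374, fail to reject H0 at alpha = 0.05.


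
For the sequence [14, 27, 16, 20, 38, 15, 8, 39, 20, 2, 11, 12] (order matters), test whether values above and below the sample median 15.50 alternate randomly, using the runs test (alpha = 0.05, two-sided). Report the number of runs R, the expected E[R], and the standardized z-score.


Step 1: Compute median = 15.50; label A = above, B = below.
Labels in order: BAAAABBAABBB  (n_A = 6, n_B = 6)
Step 2: Count runs R = 5.
Step 3: Under H0 (random ordering), E[R] = 2*n_A*n_B/(n_A+n_B) + 1 = 2*6*6/12 + 1 = 7.0000.
        Var[R] = 2*n_A*n_B*(2*n_A*n_B - n_A - n_B) / ((n_A+n_B)^2 * (n_A+n_B-1)) = 4320/1584 = 2.7273.
        SD[R] = 1.6514.
Step 4: Continuity-corrected z = (R + 0.5 - E[R]) / SD[R] = (5 + 0.5 - 7.0000) / 1.6514 = -0.9083.
Step 5: Two-sided p-value via normal approximation = 2*(1 - Phi(|z|)) = 0.363722.
Step 6: alpha = 0.05. fail to reject H0.

R = 5, z = -0.9083, p = 0.363722, fail to reject H0.


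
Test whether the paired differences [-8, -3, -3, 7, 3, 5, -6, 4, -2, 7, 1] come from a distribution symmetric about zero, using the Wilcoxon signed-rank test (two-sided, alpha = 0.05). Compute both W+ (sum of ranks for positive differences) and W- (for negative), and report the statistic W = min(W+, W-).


Step 1: Drop any zero differences (none here) and take |d_i|.
|d| = [8, 3, 3, 7, 3, 5, 6, 4, 2, 7, 1]
Step 2: Midrank |d_i| (ties get averaged ranks).
ranks: |8|->11, |3|->4, |3|->4, |7|->9.5, |3|->4, |5|->7, |6|->8, |4|->6, |2|->2, |7|->9.5, |1|->1
Step 3: Attach original signs; sum ranks with positive sign and with negative sign.
W+ = 9.5 + 4 + 7 + 6 + 9.5 + 1 = 37
W- = 11 + 4 + 4 + 8 + 2 = 29
(Check: W+ + W- = 66 should equal n(n+1)/2 = 66.)
Step 4: Test statistic W = min(W+, W-) = 29.
Step 5: Ties in |d|, so use the tie-corrected normal approximation.
        E[W] = n(n+1)/4 = 11*12/4 = 33.
        Tie groups: |d|=3 (t=3), |d|=7 (t=2); sum(t^3 - t) = 30.
        Var[W] = n(n+1)(2n+1)/24 - sum(t^3-t)/48 = 3036/24 - 30/48 = 125.875.
        z = (W - E[W]) / sqrt(Var[W]) = (29 - 33) / 11.2194 = -0.3565.
        Two-sided p = 2*Phi(z) = 0.721447.
Step 6: alpha = 0.05. fail to reject H0.

W+ = 37, W- = 29, W = min = 29, p = 0.721447, fail to reject H0.


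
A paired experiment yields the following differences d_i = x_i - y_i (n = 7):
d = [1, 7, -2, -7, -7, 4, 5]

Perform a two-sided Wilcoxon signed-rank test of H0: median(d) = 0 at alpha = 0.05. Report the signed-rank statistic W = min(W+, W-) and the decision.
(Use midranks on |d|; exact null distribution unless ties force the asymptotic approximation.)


Step 1: Drop any zero differences (none here) and take |d_i|.
|d| = [1, 7, 2, 7, 7, 4, 5]
Step 2: Midrank |d_i| (ties get averaged ranks).
ranks: |1|->1, |7|->6, |2|->2, |7|->6, |7|->6, |4|->3, |5|->4
Step 3: Attach original signs; sum ranks with positive sign and with negative sign.
W+ = 1 + 6 + 3 + 4 = 14
W- = 2 + 6 + 6 = 14
(Check: W+ + W- = 28 should equal n(n+1)/2 = 28.)
Step 4: Test statistic W = min(W+, W-) = 14.
Step 5: Ties in |d|, so use the tie-corrected normal approximation.
        E[W] = n(n+1)/4 = 7*8/4 = 14.
        Tie groups: |d|=7 (t=3); sum(t^3 - t) = 24.
        Var[W] = n(n+1)(2n+1)/24 - sum(t^3-t)/48 = 840/24 - 24/48 = 34.5.
        z = (W - E[W]) / sqrt(Var[W]) = (14 - 14) / 5.8737 = 0.0000.
        Two-sided p = 2*Phi(z) = 1.000000.
Step 6: alpha = 0.05. fail to reject H0.

W+ = 14, W- = 14, W = min = 14, p = 1.000000, fail to reject H0.


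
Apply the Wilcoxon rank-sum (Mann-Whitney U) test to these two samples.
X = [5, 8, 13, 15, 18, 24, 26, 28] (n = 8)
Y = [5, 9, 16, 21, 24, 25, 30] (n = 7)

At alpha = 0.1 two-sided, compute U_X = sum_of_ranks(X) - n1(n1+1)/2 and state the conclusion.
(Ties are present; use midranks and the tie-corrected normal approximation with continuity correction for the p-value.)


Step 1: Combine and sort all 15 observations; assign midranks.
sorted (value, group): (5,X), (5,Y), (8,X), (9,Y), (13,X), (15,X), (16,Y), (18,X), (21,Y), (24,X), (24,Y), (25,Y), (26,X), (28,X), (30,Y)
ranks: 5->1.5, 5->1.5, 8->3, 9->4, 13->5, 15->6, 16->7, 18->8, 21->9, 24->10.5, 24->10.5, 25->12, 26->13, 28->14, 30->15
Step 2: Rank sum for X: R1 = 1.5 + 3 + 5 + 6 + 8 + 10.5 + 13 + 14 = 61.
Step 3: U_X = R1 - n1(n1+1)/2 = 61 - 8*9/2 = 61 - 36 = 25.
       U_Y = n1*n2 - U_X = 56 - 25 = 31.
Step 4: Ties are present, so use the tie-corrected normal approximation (with continuity correction) for the p-value.
Step 5: p-value = 0.771941; compare to alpha = 0.1. fail to reject H0.

U_X = 25, p = 0.771941, fail to reject H0 at alpha = 0.1.


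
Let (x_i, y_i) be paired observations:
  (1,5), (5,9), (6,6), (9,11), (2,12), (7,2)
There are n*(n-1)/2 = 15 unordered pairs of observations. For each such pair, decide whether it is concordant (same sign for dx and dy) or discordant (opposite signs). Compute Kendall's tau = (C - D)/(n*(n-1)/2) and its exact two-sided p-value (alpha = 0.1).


Step 1: Enumerate the 15 unordered pairs (i,j) with i<j and classify each by sign(x_j-x_i) * sign(y_j-y_i).
  (1,2):dx=+4,dy=+4->C; (1,3):dx=+5,dy=+1->C; (1,4):dx=+8,dy=+6->C; (1,5):dx=+1,dy=+7->C
  (1,6):dx=+6,dy=-3->D; (2,3):dx=+1,dy=-3->D; (2,4):dx=+4,dy=+2->C; (2,5):dx=-3,dy=+3->D
  (2,6):dx=+2,dy=-7->D; (3,4):dx=+3,dy=+5->C; (3,5):dx=-4,dy=+6->D; (3,6):dx=+1,dy=-4->D
  (4,5):dx=-7,dy=+1->D; (4,6):dx=-2,dy=-9->C; (5,6):dx=+5,dy=-10->D
Step 2: C = 7, D = 8, total pairs = 15.
Step 3: tau = (C - D)/(n(n-1)/2) = (7 - 8)/15 = -0.066667.
Step 4: Exact two-sided p-value (enumerate n! = 720 permutations of y under H0): p = 1.000000.
Step 5: alpha = 0.1. fail to reject H0.

tau_b = -0.0667 (C=7, D=8), p = 1.000000, fail to reject H0.


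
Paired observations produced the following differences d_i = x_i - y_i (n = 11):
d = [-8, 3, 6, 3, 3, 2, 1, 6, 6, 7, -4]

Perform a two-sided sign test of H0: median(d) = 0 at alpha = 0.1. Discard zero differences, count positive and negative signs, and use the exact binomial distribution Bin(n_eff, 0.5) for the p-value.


Step 1: Discard zero differences. Original n = 11; n_eff = number of nonzero differences = 11.
Nonzero differences (with sign): -8, +3, +6, +3, +3, +2, +1, +6, +6, +7, -4
Step 2: Count signs: positive = 9, negative = 2.
Step 3: Under H0: P(positive) = 0.5, so the number of positives S ~ Bin(11, 0.5).
Step 4: Two-sided exact p-value = sum of Bin(11,0.5) probabilities at or below the observed probability = 0.065430.
Step 5: alpha = 0.1. reject H0.

n_eff = 11, pos = 9, neg = 2, p = 0.065430, reject H0.


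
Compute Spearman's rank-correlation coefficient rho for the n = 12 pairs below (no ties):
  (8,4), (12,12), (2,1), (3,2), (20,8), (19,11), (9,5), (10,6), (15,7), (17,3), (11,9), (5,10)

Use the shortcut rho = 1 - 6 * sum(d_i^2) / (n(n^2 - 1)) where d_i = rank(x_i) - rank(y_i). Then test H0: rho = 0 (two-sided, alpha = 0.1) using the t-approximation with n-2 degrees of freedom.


Step 1: Rank x and y separately (midranks; no ties here).
rank(x): 8->4, 12->8, 2->1, 3->2, 20->12, 19->11, 9->5, 10->6, 15->9, 17->10, 11->7, 5->3
rank(y): 4->4, 12->12, 1->1, 2->2, 8->8, 11->11, 5->5, 6->6, 7->7, 3->3, 9->9, 10->10
Step 2: d_i = R_x(i) - R_y(i); compute d_i^2.
  (4-4)^2=0, (8-12)^2=16, (1-1)^2=0, (2-2)^2=0, (12-8)^2=16, (11-11)^2=0, (5-5)^2=0, (6-6)^2=0, (9-7)^2=4, (10-3)^2=49, (7-9)^2=4, (3-10)^2=49
sum(d^2) = 138.
Step 3: rho = 1 - 6*138 / (12*(12^2 - 1)) = 1 - 828/1716 = 0.517483.
Step 4: Under H0, t = rho * sqrt((n-2)/(1-rho^2)) = 1.9124 ~ t(10).
Step 5: Two-sided p-value from the t-distribution with 10 df = 0.084869.
Step 6: alpha = 0.1. reject H0.

rho = 0.5175, p = 0.084869, reject H0 at alpha = 0.1.


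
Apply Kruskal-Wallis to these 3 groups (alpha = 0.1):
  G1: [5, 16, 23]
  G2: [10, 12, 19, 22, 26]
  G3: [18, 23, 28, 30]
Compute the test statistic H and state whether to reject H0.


Step 1: Combine all N = 12 observations and assign midranks.
sorted (value, group, rank): (5,G1,1), (10,G2,2), (12,G2,3), (16,G1,4), (18,G3,5), (19,G2,6), (22,G2,7), (23,G1,8.5), (23,G3,8.5), (26,G2,10), (28,G3,11), (30,G3,12)
Step 2: Sum ranks within each group.
R_1 = 13.5 (n_1 = 3)
R_2 = 28 (n_2 = 5)
R_3 = 36.5 (n_3 = 4)
Step 3: H = 12/(N(N+1)) * sum(R_i^2/n_i) - 3(N+1)
     = 12/(12*13) * (13.5^2/3 + 28^2/5 + 36.5^2/4) - 3*13
     = 0.076923 * 550.612 - 39
     = 3.354808.
Step 4: Ties present; correction factor C = 1 - 6/(12^3 - 12) = 0.996503. Corrected H = 3.354808 / 0.996503 = 3.366579.
Step 5: Under H0, H ~ chi^2(2); p-value = 0.185762.
Step 6: alpha = 0.1. fail to reject H0.

H = 3.3666, df = 2, p = 0.185762, fail to reject H0.


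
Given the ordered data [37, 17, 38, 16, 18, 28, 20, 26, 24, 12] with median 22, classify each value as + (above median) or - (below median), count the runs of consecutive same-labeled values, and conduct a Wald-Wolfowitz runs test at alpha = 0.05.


Step 1: Compute median = 22; label A = above, B = below.
Labels in order: ABABBABAAB  (n_A = 5, n_B = 5)
Step 2: Count runs R = 8.
Step 3: Under H0 (random ordering), E[R] = 2*n_A*n_B/(n_A+n_B) + 1 = 2*5*5/10 + 1 = 6.0000.
        Var[R] = 2*n_A*n_B*(2*n_A*n_B - n_A - n_B) / ((n_A+n_B)^2 * (n_A+n_B-1)) = 2000/900 = 2.2222.
        SD[R] = 1.4907.
Step 4: Continuity-corrected z = (R - 0.5 - E[R]) / SD[R] = (8 - 0.5 - 6.0000) / 1.4907 = 1.0062.
Step 5: Two-sided p-value via normal approximation = 2*(1 - Phi(|z|)) = 0.314305.
Step 6: alpha = 0.05. fail to reject H0.

R = 8, z = 1.0062, p = 0.314305, fail to reject H0.


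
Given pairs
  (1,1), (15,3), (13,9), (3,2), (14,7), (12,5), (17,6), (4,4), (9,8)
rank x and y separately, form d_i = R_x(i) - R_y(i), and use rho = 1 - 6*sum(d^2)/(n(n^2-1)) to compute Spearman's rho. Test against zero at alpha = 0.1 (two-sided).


Step 1: Rank x and y separately (midranks; no ties here).
rank(x): 1->1, 15->8, 13->6, 3->2, 14->7, 12->5, 17->9, 4->3, 9->4
rank(y): 1->1, 3->3, 9->9, 2->2, 7->7, 5->5, 6->6, 4->4, 8->8
Step 2: d_i = R_x(i) - R_y(i); compute d_i^2.
  (1-1)^2=0, (8-3)^2=25, (6-9)^2=9, (2-2)^2=0, (7-7)^2=0, (5-5)^2=0, (9-6)^2=9, (3-4)^2=1, (4-8)^2=16
sum(d^2) = 60.
Step 3: rho = 1 - 6*60 / (9*(9^2 - 1)) = 1 - 360/720 = 0.500000.
Step 4: Under H0, t = rho * sqrt((n-2)/(1-rho^2)) = 1.5275 ~ t(7).
Step 5: Two-sided p-value from the t-distribution with 7 df = 0.170471.
Step 6: alpha = 0.1. fail to reject H0.

rho = 0.5000, p = 0.170471, fail to reject H0 at alpha = 0.1.


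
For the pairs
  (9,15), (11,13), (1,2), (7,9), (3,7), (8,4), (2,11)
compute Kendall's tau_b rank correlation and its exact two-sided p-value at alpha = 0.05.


Step 1: Enumerate the 21 unordered pairs (i,j) with i<j and classify each by sign(x_j-x_i) * sign(y_j-y_i).
  (1,2):dx=+2,dy=-2->D; (1,3):dx=-8,dy=-13->C; (1,4):dx=-2,dy=-6->C; (1,5):dx=-6,dy=-8->C
  (1,6):dx=-1,dy=-11->C; (1,7):dx=-7,dy=-4->C; (2,3):dx=-10,dy=-11->C; (2,4):dx=-4,dy=-4->C
  (2,5):dx=-8,dy=-6->C; (2,6):dx=-3,dy=-9->C; (2,7):dx=-9,dy=-2->C; (3,4):dx=+6,dy=+7->C
  (3,5):dx=+2,dy=+5->C; (3,6):dx=+7,dy=+2->C; (3,7):dx=+1,dy=+9->C; (4,5):dx=-4,dy=-2->C
  (4,6):dx=+1,dy=-5->D; (4,7):dx=-5,dy=+2->D; (5,6):dx=+5,dy=-3->D; (5,7):dx=-1,dy=+4->D
  (6,7):dx=-6,dy=+7->D
Step 2: C = 15, D = 6, total pairs = 21.
Step 3: tau = (C - D)/(n(n-1)/2) = (15 - 6)/21 = 0.428571.
Step 4: Exact two-sided p-value (enumerate n! = 5040 permutations of y under H0): p = 0.238889.
Step 5: alpha = 0.05. fail to reject H0.

tau_b = 0.4286 (C=15, D=6), p = 0.238889, fail to reject H0.


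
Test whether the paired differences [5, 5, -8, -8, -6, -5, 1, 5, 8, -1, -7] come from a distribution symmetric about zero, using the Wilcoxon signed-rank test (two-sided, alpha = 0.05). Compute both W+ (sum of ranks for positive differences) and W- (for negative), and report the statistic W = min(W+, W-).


Step 1: Drop any zero differences (none here) and take |d_i|.
|d| = [5, 5, 8, 8, 6, 5, 1, 5, 8, 1, 7]
Step 2: Midrank |d_i| (ties get averaged ranks).
ranks: |5|->4.5, |5|->4.5, |8|->10, |8|->10, |6|->7, |5|->4.5, |1|->1.5, |5|->4.5, |8|->10, |1|->1.5, |7|->8
Step 3: Attach original signs; sum ranks with positive sign and with negative sign.
W+ = 4.5 + 4.5 + 1.5 + 4.5 + 10 = 25
W- = 10 + 10 + 7 + 4.5 + 1.5 + 8 = 41
(Check: W+ + W- = 66 should equal n(n+1)/2 = 66.)
Step 4: Test statistic W = min(W+, W-) = 25.
Step 5: Ties in |d|, so use the tie-corrected normal approximation.
        E[W] = n(n+1)/4 = 11*12/4 = 33.
        Tie groups: |d|=1 (t=2), |d|=5 (t=4), |d|=8 (t=3); sum(t^3 - t) = 90.
        Var[W] = n(n+1)(2n+1)/24 - sum(t^3-t)/48 = 3036/24 - 90/48 = 124.625.
        z = (W - E[W]) / sqrt(Var[W]) = (25 - 33) / 11.1636 = -0.7166.
        Two-sided p = 2*Phi(z) = 0.473610.
Step 6: alpha = 0.05. fail to reject H0.

W+ = 25, W- = 41, W = min = 25, p = 0.473610, fail to reject H0.


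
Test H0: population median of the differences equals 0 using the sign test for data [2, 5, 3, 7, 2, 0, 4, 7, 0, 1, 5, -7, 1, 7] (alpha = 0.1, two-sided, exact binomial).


Step 1: Discard zero differences. Original n = 14; n_eff = number of nonzero differences = 12.
Nonzero differences (with sign): +2, +5, +3, +7, +2, +4, +7, +1, +5, -7, +1, +7
Step 2: Count signs: positive = 11, negative = 1.
Step 3: Under H0: P(positive) = 0.5, so the number of positives S ~ Bin(12, 0.5).
Step 4: Two-sided exact p-value = sum of Bin(12,0.5) probabilities at or below the observed probability = 0.006348.
Step 5: alpha = 0.1. reject H0.

n_eff = 12, pos = 11, neg = 1, p = 0.006348, reject H0.


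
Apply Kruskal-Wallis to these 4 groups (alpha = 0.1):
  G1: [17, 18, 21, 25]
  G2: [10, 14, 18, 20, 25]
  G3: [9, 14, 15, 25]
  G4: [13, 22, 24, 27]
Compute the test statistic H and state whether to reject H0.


Step 1: Combine all N = 17 observations and assign midranks.
sorted (value, group, rank): (9,G3,1), (10,G2,2), (13,G4,3), (14,G2,4.5), (14,G3,4.5), (15,G3,6), (17,G1,7), (18,G1,8.5), (18,G2,8.5), (20,G2,10), (21,G1,11), (22,G4,12), (24,G4,13), (25,G1,15), (25,G2,15), (25,G3,15), (27,G4,17)
Step 2: Sum ranks within each group.
R_1 = 41.5 (n_1 = 4)
R_2 = 40 (n_2 = 5)
R_3 = 26.5 (n_3 = 4)
R_4 = 45 (n_4 = 4)
Step 3: H = 12/(N(N+1)) * sum(R_i^2/n_i) - 3(N+1)
     = 12/(17*18) * (41.5^2/4 + 40^2/5 + 26.5^2/4 + 45^2/4) - 3*18
     = 0.039216 * 1432.38 - 54
     = 2.171569.
Step 4: Ties present; correction factor C = 1 - 36/(17^3 - 17) = 0.992647. Corrected H = 2.171569 / 0.992647 = 2.187654.
Step 5: Under H0, H ~ chi^2(3); p-value = 0.534384.
Step 6: alpha = 0.1. fail to reject H0.

H = 2.1877, df = 3, p = 0.534384, fail to reject H0.


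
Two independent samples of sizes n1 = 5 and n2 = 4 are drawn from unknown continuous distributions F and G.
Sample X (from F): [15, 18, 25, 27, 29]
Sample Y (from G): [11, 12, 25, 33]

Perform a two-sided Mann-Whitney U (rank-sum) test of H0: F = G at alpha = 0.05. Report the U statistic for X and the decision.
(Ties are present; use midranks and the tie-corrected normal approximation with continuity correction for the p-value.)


Step 1: Combine and sort all 9 observations; assign midranks.
sorted (value, group): (11,Y), (12,Y), (15,X), (18,X), (25,X), (25,Y), (27,X), (29,X), (33,Y)
ranks: 11->1, 12->2, 15->3, 18->4, 25->5.5, 25->5.5, 27->7, 29->8, 33->9
Step 2: Rank sum for X: R1 = 3 + 4 + 5.5 + 7 + 8 = 27.5.
Step 3: U_X = R1 - n1(n1+1)/2 = 27.5 - 5*6/2 = 27.5 - 15 = 12.5.
       U_Y = n1*n2 - U_X = 20 - 12.5 = 7.5.
Step 4: Ties are present, so use the tie-corrected normal approximation (with continuity correction) for the p-value.
Step 5: p-value = 0.622753; compare to alpha = 0.05. fail to reject H0.

U_X = 12.5, p = 0.622753, fail to reject H0 at alpha = 0.05.


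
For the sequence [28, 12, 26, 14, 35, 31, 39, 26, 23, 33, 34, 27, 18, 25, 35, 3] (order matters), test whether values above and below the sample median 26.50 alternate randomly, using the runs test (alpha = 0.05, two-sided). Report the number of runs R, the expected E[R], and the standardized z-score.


Step 1: Compute median = 26.50; label A = above, B = below.
Labels in order: ABBBAAABBAAABBAB  (n_A = 8, n_B = 8)
Step 2: Count runs R = 8.
Step 3: Under H0 (random ordering), E[R] = 2*n_A*n_B/(n_A+n_B) + 1 = 2*8*8/16 + 1 = 9.0000.
        Var[R] = 2*n_A*n_B*(2*n_A*n_B - n_A - n_B) / ((n_A+n_B)^2 * (n_A+n_B-1)) = 14336/3840 = 3.7333.
        SD[R] = 1.9322.
Step 4: Continuity-corrected z = (R + 0.5 - E[R]) / SD[R] = (8 + 0.5 - 9.0000) / 1.9322 = -0.2588.
Step 5: Two-sided p-value via normal approximation = 2*(1 - Phi(|z|)) = 0.795809.
Step 6: alpha = 0.05. fail to reject H0.

R = 8, z = -0.2588, p = 0.795809, fail to reject H0.


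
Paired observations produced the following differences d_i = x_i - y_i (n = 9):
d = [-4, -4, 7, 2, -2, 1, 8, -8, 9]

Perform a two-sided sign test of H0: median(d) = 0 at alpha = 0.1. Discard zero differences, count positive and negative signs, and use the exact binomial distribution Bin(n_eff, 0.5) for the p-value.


Step 1: Discard zero differences. Original n = 9; n_eff = number of nonzero differences = 9.
Nonzero differences (with sign): -4, -4, +7, +2, -2, +1, +8, -8, +9
Step 2: Count signs: positive = 5, negative = 4.
Step 3: Under H0: P(positive) = 0.5, so the number of positives S ~ Bin(9, 0.5).
Step 4: Two-sided exact p-value = sum of Bin(9,0.5) probabilities at or below the observed probability = 1.000000.
Step 5: alpha = 0.1. fail to reject H0.

n_eff = 9, pos = 5, neg = 4, p = 1.000000, fail to reject H0.


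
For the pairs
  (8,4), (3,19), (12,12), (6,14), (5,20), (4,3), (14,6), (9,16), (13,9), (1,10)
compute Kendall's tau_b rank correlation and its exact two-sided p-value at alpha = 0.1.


Step 1: Enumerate the 45 unordered pairs (i,j) with i<j and classify each by sign(x_j-x_i) * sign(y_j-y_i).
  (1,2):dx=-5,dy=+15->D; (1,3):dx=+4,dy=+8->C; (1,4):dx=-2,dy=+10->D; (1,5):dx=-3,dy=+16->D
  (1,6):dx=-4,dy=-1->C; (1,7):dx=+6,dy=+2->C; (1,8):dx=+1,dy=+12->C; (1,9):dx=+5,dy=+5->C
  (1,10):dx=-7,dy=+6->D; (2,3):dx=+9,dy=-7->D; (2,4):dx=+3,dy=-5->D; (2,5):dx=+2,dy=+1->C
  (2,6):dx=+1,dy=-16->D; (2,7):dx=+11,dy=-13->D; (2,8):dx=+6,dy=-3->D; (2,9):dx=+10,dy=-10->D
  (2,10):dx=-2,dy=-9->C; (3,4):dx=-6,dy=+2->D; (3,5):dx=-7,dy=+8->D; (3,6):dx=-8,dy=-9->C
  (3,7):dx=+2,dy=-6->D; (3,8):dx=-3,dy=+4->D; (3,9):dx=+1,dy=-3->D; (3,10):dx=-11,dy=-2->C
  (4,5):dx=-1,dy=+6->D; (4,6):dx=-2,dy=-11->C; (4,7):dx=+8,dy=-8->D; (4,8):dx=+3,dy=+2->C
  (4,9):dx=+7,dy=-5->D; (4,10):dx=-5,dy=-4->C; (5,6):dx=-1,dy=-17->C; (5,7):dx=+9,dy=-14->D
  (5,8):dx=+4,dy=-4->D; (5,9):dx=+8,dy=-11->D; (5,10):dx=-4,dy=-10->C; (6,7):dx=+10,dy=+3->C
  (6,8):dx=+5,dy=+13->C; (6,9):dx=+9,dy=+6->C; (6,10):dx=-3,dy=+7->D; (7,8):dx=-5,dy=+10->D
  (7,9):dx=-1,dy=+3->D; (7,10):dx=-13,dy=+4->D; (8,9):dx=+4,dy=-7->D; (8,10):dx=-8,dy=-6->C
  (9,10):dx=-12,dy=+1->D
Step 2: C = 18, D = 27, total pairs = 45.
Step 3: tau = (C - D)/(n(n-1)/2) = (18 - 27)/45 = -0.200000.
Step 4: Exact two-sided p-value (enumerate n! = 3628800 permutations of y under H0): p = 0.484313.
Step 5: alpha = 0.1. fail to reject H0.

tau_b = -0.2000 (C=18, D=27), p = 0.484313, fail to reject H0.


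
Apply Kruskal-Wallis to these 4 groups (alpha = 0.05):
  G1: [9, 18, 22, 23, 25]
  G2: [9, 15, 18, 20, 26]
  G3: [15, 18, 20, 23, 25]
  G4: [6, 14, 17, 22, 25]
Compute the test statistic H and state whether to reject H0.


Step 1: Combine all N = 20 observations and assign midranks.
sorted (value, group, rank): (6,G4,1), (9,G1,2.5), (9,G2,2.5), (14,G4,4), (15,G2,5.5), (15,G3,5.5), (17,G4,7), (18,G1,9), (18,G2,9), (18,G3,9), (20,G2,11.5), (20,G3,11.5), (22,G1,13.5), (22,G4,13.5), (23,G1,15.5), (23,G3,15.5), (25,G1,18), (25,G3,18), (25,G4,18), (26,G2,20)
Step 2: Sum ranks within each group.
R_1 = 58.5 (n_1 = 5)
R_2 = 48.5 (n_2 = 5)
R_3 = 59.5 (n_3 = 5)
R_4 = 43.5 (n_4 = 5)
Step 3: H = 12/(N(N+1)) * sum(R_i^2/n_i) - 3(N+1)
     = 12/(20*21) * (58.5^2/5 + 48.5^2/5 + 59.5^2/5 + 43.5^2/5) - 3*21
     = 0.028571 * 2241.4 - 63
     = 1.040000.
Step 4: Ties present; correction factor C = 1 - 78/(20^3 - 20) = 0.990226. Corrected H = 1.040000 / 0.990226 = 1.050266.
Step 5: Under H0, H ~ chi^2(3); p-value = 0.789092.
Step 6: alpha = 0.05. fail to reject H0.

H = 1.0503, df = 3, p = 0.789092, fail to reject H0.


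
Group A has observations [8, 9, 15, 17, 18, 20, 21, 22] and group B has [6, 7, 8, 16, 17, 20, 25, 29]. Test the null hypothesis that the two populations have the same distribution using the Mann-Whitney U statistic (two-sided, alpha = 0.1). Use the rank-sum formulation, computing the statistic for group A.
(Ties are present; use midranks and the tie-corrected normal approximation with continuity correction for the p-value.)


Step 1: Combine and sort all 16 observations; assign midranks.
sorted (value, group): (6,Y), (7,Y), (8,X), (8,Y), (9,X), (15,X), (16,Y), (17,X), (17,Y), (18,X), (20,X), (20,Y), (21,X), (22,X), (25,Y), (29,Y)
ranks: 6->1, 7->2, 8->3.5, 8->3.5, 9->5, 15->6, 16->7, 17->8.5, 17->8.5, 18->10, 20->11.5, 20->11.5, 21->13, 22->14, 25->15, 29->16
Step 2: Rank sum for X: R1 = 3.5 + 5 + 6 + 8.5 + 10 + 11.5 + 13 + 14 = 71.5.
Step 3: U_X = R1 - n1(n1+1)/2 = 71.5 - 8*9/2 = 71.5 - 36 = 35.5.
       U_Y = n1*n2 - U_X = 64 - 35.5 = 28.5.
Step 4: Ties are present, so use the tie-corrected normal approximation (with continuity correction) for the p-value.
Step 5: p-value = 0.752184; compare to alpha = 0.1. fail to reject H0.

U_X = 35.5, p = 0.752184, fail to reject H0 at alpha = 0.1.
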